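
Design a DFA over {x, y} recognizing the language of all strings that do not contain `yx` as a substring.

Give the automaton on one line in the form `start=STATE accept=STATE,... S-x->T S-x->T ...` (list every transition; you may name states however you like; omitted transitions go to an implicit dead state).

start=q0 accept=q0,q1 q0-x->q0 q0-y->q1 q1-x->q2 q1-y->q1 q2-x->q2 q2-y->q2

This is the complement of 'contains `yx`'. Use the same substring-matching states — q0 through q2 holding how much of `yx` has just been matched — but flip the accepting set: everything except the trap q2 accepts.
3 states suffice.
        x   y  
>* q0   q0  q1 
 * q1   q2  q1 
   q2   q2  q2 
(> = start, * = accepting)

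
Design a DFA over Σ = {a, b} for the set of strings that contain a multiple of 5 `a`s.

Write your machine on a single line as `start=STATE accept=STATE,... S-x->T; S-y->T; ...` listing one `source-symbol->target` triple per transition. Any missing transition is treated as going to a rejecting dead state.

start=q0; accept=q0; q0-a->q1; q0-b->q0; q1-a->q2; q1-b->q1; q2-a->q3; q2-b->q2; q3-a->q4; q3-b->q3; q4-a->q0; q4-b->q4

The only thing that matters is how many `a`s have appeared, reduced mod 5. Use one state per residue: q0 for 0, …, q4 for 4. Reading `a` moves to the next residue; anything else stays put. q0 is accepting.
With 5 states:
        a   b  
>* q0   q1  q0 
   q1   q2  q1 
   q2   q3  q2 
   q3   q4  q3 
   q4   q0  q4 
(> = start, * = accepting)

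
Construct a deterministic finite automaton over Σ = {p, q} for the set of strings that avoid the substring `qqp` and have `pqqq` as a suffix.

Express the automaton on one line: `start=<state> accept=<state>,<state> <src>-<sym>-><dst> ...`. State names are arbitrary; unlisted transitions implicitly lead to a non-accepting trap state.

start=s0 accept=s7 s0-p->s1 s0-q->s2 s1-p->s1 s1-q->s3 s2-p->s1 s2-q->s4 s3-p->s1 s3-q->s5 s4-p->s6 s4-q->s4 s5-p->s6 s5-q->s7 s6-p->s6 s6-q->s8 s7-p->s6 s7-q->s4 s8-p->s6 s8-q->s9 s9-p->s6 s9-q->s10 s10-p->s6 s10-q->s11 s11-p->s6 s11-q->s11

Build one automaton per condition and run them in lockstep. The first has 4 states tracking partial matches of the forbidden pattern `qqp`; the second has 5 states tracking how much of the suffix `pqqq` has currently been matched. A product state is a pair (one from each), accepting exactly when both do.
          p    q  
>  s0     s1   s2 
   s1     s1   s3 
   s2     s1   s4 
   s3     s1   s5 
   s4     s6   s4 
   s5     s6   s7 
   s6     s6   s8 
 * s7     s6   s4 
   s8     s6   s9 
   s9     s6  s10 
   s10    s6  s11 
   s11    s6  s11 
(> = start, * = accepting)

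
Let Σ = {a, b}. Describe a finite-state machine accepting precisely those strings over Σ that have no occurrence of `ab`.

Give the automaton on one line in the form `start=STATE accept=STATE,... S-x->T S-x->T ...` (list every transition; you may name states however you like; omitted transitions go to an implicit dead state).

Track partial matches of the forbidden pattern `ab`. State q2 is a dead state reached once `ab` has occurred; every other state accepts. q0 means no part of `ab` is currently matched.
A 3-state machine:
        a   b  
>* q0   q1  q0 
 * q1   q1  q2 
   q2   q2  q2 
(> = start, * = accepting)

start=q0 accept=q0,q1 q0-a->q1 q0-b->q0 q1-a->q1 q1-b->q2 q2-a->q2 q2-b->q2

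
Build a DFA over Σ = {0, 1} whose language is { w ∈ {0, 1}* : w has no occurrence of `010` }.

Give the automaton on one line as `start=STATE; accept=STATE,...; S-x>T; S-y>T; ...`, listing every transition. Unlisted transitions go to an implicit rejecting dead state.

start=S0; accept=S0,S1,S2; S0-0>S1; S0-1>S0; S1-0>S1; S1-1>S2; S2-0>S3; S2-1>S0; S3-0>S3; S3-1>S3

This is the complement of 'contains `010`'. Use the same substring-matching states — S0 through S3 holding how much of `010` has just been matched — but flip the accepting set: everything except the trap S3 accepts.
4 states suffice.
        0   1  
>* S0   S1  S0 
 * S1   S1  S2 
 * S2   S3  S0 
   S3   S3  S3 
(> = start, * = accepting)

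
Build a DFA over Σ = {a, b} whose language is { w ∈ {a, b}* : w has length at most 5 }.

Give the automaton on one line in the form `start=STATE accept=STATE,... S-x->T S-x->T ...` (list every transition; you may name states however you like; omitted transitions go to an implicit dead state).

We only need to distinguish lengths 0, 1, …, 5, and '>5'. Chain S0 → S1 → S2 → S3 → S4 → S5 → S6 on every symbol, with S6 looping. Accepting states: {S0, S1, S2, S3, S4, S5}.
With 7 states:
        a   b  
>* S0   S1  S1 
 * S1   S2  S2 
 * S2   S3  S3 
 * S3   S4  S4 
 * S4   S5  S5 
 * S5   S6  S6 
   S6   S6  S6 
(> = start, * = accepting)

start=S0 accept=S0,S1,S2,S3,S4,S5 S0-a->S1 S0-b->S1 S1-a->S2 S1-b->S2 S2-a->S3 S2-b->S3 S3-a->S4 S3-b->S4 S4-a->S5 S4-b->S5 S5-a->S6 S5-b->S6 S6-a->S6 S6-b->S6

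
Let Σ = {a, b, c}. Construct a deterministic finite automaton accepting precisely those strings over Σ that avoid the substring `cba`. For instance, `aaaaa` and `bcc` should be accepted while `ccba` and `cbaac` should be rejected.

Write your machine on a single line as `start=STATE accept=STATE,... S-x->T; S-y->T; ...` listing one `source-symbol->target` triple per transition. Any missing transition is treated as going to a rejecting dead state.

start=S0; accept=S0,S1,S2; S0-a->S0; S0-b->S0; S0-c->S1; S1-a->S0; S1-b->S2; S1-c->S1; S2-a->S3; S2-b->S0; S2-c->S1; S3-a->S3; S3-b->S3; S3-c->S3

Track partial matches of the forbidden pattern `cba`. State S3 is a dead state reached once `cba` has occurred; every other state accepts. S0 means no part of `cba` is currently matched.
With 4 states:
        a   b   c  
>* S0   S0  S0  S1 
 * S1   S0  S2  S1 
 * S2   S3  S0  S1 
   S3   S3  S3  S3 
(> = start, * = accepting)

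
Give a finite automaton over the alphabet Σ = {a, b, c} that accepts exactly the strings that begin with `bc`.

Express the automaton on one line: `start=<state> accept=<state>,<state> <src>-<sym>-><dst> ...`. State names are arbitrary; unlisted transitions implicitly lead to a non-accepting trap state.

Check the first 2 symbols one by one: q0 through q1 record how many have matched `bc` so far; any wrong symbol goes to the dead state q3. After all 2 match we enter the accepting sink q2.
A 4-state machine:
        a   b   c  
>  q0   q3  q1  q3 
   q1   q3  q3  q2 
 * q2   q2  q2  q2 
   q3   q3  q3  q3 
(> = start, * = accepting)

start=q0 accept=q2 q0-a->q3 q0-b->q1 q0-c->q3 q1-a->q3 q1-b->q3 q1-c->q2 q2-a->q2 q2-b->q2 q2-c->q2 q3-a->q3 q3-b->q3 q3-c->q3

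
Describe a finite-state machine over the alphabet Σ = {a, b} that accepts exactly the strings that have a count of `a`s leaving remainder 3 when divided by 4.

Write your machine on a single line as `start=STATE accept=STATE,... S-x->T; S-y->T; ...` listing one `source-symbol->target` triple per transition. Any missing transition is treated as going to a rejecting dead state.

The only thing that matters is how many `a`s have appeared, reduced mod 4. Use one state per residue: s0 for 0, …, s3 for 3. Reading `a` moves to the next residue; anything else stays put. s3 is accepting.
        a   b  
>  s0   s1  s0 
   s1   s2  s1 
   s2   s3  s2 
 * s3   s0  s3 
(> = start, * = accepting)

start=s0; accept=s3; s0-a->s1; s0-b->s0; s1-a->s2; s1-b->s1; s2-a->s3; s2-b->s2; s3-a->s0; s3-b->s3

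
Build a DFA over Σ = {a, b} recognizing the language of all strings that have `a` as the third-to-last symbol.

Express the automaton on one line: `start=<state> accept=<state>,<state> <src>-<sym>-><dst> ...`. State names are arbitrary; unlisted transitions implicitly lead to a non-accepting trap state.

start=q0 accept=q7,q8,q9,q10 q0-a->q1 q0-b->q2 q1-a->q3 q1-b->q4 q2-a->q5 q2-b->q6 q3-a->q7 q3-b->q8 q4-a->q9 q4-b->q10 q5-a->q11 q5-b->q12 q6-a->q13 q6-b->q14 q7-a->q7 q7-b->q8 q8-a->q9 q8-b->q10 q9-a->q11 q9-b->q12 q10-a->q13 q10-b->q14 q11-a->q7 q11-b->q8 q12-a->q9 q12-b->q10 q13-a->q11 q13-b->q12 q14-a->q13 q14-b->q14

A DFA must remember the last 3 symbols (since which symbol is third-to-last isn't known until the input ends). Use one state per possible window of the last ≤3 symbols; accept from those whose window starts with `a`.
With 15 states:
          a    b  
>  q0     q1   q2 
   q1     q3   q4 
   q2     q5   q6 
   q3     q7   q8 
   q4     q9  q10 
   q5    q11  q12 
   q6    q13  q14 
 * q7     q7   q8 
 * q8     q9  q10 
 * q9    q11  q12 
 * q10   q13  q14 
   q11    q7   q8 
   q12    q9  q10 
   q13   q11  q12 
   q14   q13  q14 
(> = start, * = accepting)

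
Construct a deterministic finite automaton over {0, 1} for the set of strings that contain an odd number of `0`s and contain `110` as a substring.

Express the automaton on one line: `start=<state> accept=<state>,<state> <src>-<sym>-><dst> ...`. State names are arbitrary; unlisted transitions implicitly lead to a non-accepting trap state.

start=A accept=G A-0->B A-1->C B-0->A B-1->D C-0->B C-1->E D-0->A D-1->F E-0->G E-1->E F-0->E F-1->F G-0->E G-1->G

Run two small machines in parallel and take their product. One (2 states) tracks the count of `0`s modulo 2; the other (4 states) tracks whether and how much of `110` has been seen. Each combined state is a pair, one component from each; accept when both components accept. Minimizing collapses redundant product states.
With 7 states:
       0  1 
>  A   B  C 
   B   A  D 
   C   B  E 
   D   A  F 
   E   G  E 
   F   E  F 
 * G   E  G 
(> = start, * = accepting)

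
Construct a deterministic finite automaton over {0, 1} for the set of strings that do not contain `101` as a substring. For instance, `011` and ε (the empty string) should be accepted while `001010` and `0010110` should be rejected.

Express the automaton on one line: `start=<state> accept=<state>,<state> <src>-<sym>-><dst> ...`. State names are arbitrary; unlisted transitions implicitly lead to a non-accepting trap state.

start=q0 accept=q0,q1,q2 q0-0->q0 q0-1->q1 q1-0->q2 q1-1->q1 q2-0->q0 q2-1->q3 q3-0->q3 q3-1->q3

This is the complement of 'contains `101`'. Use the same substring-matching states — q0 through q3 holding how much of `101` has just been matched — but flip the accepting set: everything except the trap q3 accepts.
4 states suffice.
        0   1  
>* q0   q0  q1 
 * q1   q2  q1 
 * q2   q0  q3 
   q3   q3  q3 
(> = start, * = accepting)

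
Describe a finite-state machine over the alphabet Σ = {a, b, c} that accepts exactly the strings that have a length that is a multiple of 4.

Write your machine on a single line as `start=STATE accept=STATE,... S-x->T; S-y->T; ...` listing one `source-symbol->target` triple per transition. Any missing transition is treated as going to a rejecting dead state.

Count input length modulo 4: every symbol advances one step around the cycle q0 → q1 → q2 → q3 → q0. Accept at q0.
With 4 states:
        a   b   c  
>* q0   q1  q1  q1 
   q1   q2  q2  q2 
   q2   q3  q3  q3 
   q3   q0  q0  q0 
(> = start, * = accepting)

start=q0; accept=q0; q0-a->q1; q0-b->q1; q0-c->q1; q1-a->q2; q1-b->q2; q1-c->q2; q2-a->q3; q2-b->q3; q2-c->q3; q3-a->q0; q3-b->q0; q3-c->q0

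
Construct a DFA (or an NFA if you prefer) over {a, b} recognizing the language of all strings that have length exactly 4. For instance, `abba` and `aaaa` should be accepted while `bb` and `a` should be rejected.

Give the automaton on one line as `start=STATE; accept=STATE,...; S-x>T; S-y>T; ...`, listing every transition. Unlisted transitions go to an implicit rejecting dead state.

We only need to distinguish lengths 0, 1, …, 4, and '>4'. Chain q0 → q1 → q2 → q3 → q4 → q5 on every symbol, with q5 looping. Accepting states: {q4}.
A 6-state machine:
        a   b  
>  q0   q1  q1 
   q1   q2  q2 
   q2   q3  q3 
   q3   q4  q4 
 * q4   q5  q5 
   q5   q5  q5 
(> = start, * = accepting)

start=q0; accept=q4; q0-a>q1; q0-b>q1; q1-a>q2; q1-b>q2; q2-a>q3; q2-b>q3; q3-a>q4; q3-b>q4; q4-a>q5; q4-b>q5; q5-a>q5; q5-b>q5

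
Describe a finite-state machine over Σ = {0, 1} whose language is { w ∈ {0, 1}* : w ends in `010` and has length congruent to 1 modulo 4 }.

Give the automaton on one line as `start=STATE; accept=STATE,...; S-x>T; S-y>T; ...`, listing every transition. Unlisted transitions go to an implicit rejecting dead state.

Build one automaton per condition and run them in lockstep. The first has 4 states tracking how much of the suffix `010` has currently been matched; the second has 4 states tracking the input length modulo 4. A product state is a pair (one from each), accepting exactly when both do. After merging equivalent states the machine shrinks.
        0   1  
>  s0   s1  s1 
   s1   s2  s2 
   s2   s3  s4 
   s3   s0  s5 
   s4   s0  s0 
   s5   s6  s1 
 * s6   s2  s2 
(> = start, * = accepting)

start=s0; accept=s6; s0-0>s1; s0-1>s1; s1-0>s2; s1-1>s2; s2-0>s3; s2-1>s4; s3-0>s0; s3-1>s5; s4-0>s0; s4-1>s0; s5-0>s6; s5-1>s1; s6-0>s2; s6-1>s2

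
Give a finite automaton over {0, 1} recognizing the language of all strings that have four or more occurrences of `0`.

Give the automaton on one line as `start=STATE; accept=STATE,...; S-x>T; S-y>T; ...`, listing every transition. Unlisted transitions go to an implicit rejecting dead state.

start=q0; accept=q4,q5; q0-0>q1; q0-1>q0; q1-0>q2; q1-1>q1; q2-0>q3; q2-1>q2; q3-0>q4; q3-1>q3; q4-0>q5; q4-1>q4; q5-0>q5; q5-1>q5

Only the number of `0`s matters, and only up to 5. Make a chain q0 → q1 → q2 → q3 → q4 → q5 advanced by each `0` (with q5 absorbing); every other symbol self-loops. The accepting set is {q4, q5}.
6 states suffice.
        0   1  
>  q0   q1  q0 
   q1   q2  q1 
   q2   q3  q2 
   q3   q4  q3 
 * q4   q5  q4 
 * q5   q5  q5 
(> = start, * = accepting)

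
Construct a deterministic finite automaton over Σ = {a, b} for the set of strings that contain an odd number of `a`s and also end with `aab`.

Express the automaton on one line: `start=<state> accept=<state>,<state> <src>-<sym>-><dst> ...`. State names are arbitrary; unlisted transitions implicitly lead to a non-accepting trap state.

start=S0 accept=S7 S0-a->S1 S0-b->S0 S1-a->S2 S1-b->S3 S2-a->S4 S2-b->S5 S3-a->S6 S3-b->S3 S4-a->S2 S4-b->S7 S5-a->S1 S5-b->S0 S6-a->S4 S6-b->S0 S7-a->S6 S7-b->S3

Build one automaton per condition and run them in lockstep. One (2 states) tracks the count of `a`s modulo 2; the other (4 states) tracks how much of the suffix `aab` has currently been matched. Each combined state is a pair, one component from each; accept when both components accept.
An 8-state machine:
        a   b  
>  S0   S1  S0 
   S1   S2  S3 
   S2   S4  S5 
   S3   S6  S3 
   S4   S2  S7 
   S5   S1  S0 
   S6   S4  S0 
 * S7   S6  S3 
(> = start, * = accepting)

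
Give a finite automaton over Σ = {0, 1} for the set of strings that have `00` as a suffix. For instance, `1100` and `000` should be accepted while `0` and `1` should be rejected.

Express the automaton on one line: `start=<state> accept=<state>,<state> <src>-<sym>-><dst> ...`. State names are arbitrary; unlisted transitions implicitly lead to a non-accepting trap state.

start=A accept=C A-0->B A-1->A B-0->C B-1->A C-0->C C-1->A

Remember how much of `00` the current input suffix matches. State A means no match yet; B means the last symbol is `0`; C means the last 2 symbols are `00`. Only C accepts. On a mismatch, fall back to the longest proper suffix that is still a prefix of `00`.
       0  1 
>  A   B  A 
   B   C  A 
 * C   C  A 
(> = start, * = accepting)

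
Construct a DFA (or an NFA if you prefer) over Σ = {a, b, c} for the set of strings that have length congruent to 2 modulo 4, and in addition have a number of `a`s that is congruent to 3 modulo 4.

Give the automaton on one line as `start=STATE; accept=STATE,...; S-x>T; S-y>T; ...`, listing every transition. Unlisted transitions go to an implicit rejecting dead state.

Run two small machines in parallel and take their product. One (4 states) tracks the input length modulo 4; the other (4 states) tracks the count of `a`s modulo 4. Each combined state is a pair, one component from each; accept when both components accept.
A 16-state machine:
          a    b    c  
>  q0     q1   q2   q2 
   q1     q3   q4   q4 
   q2     q4   q5   q5 
   q3     q6   q7   q7 
   q4     q7   q8   q8 
   q5     q8   q9   q9 
   q6     q0  q10  q10 
   q7    q10  q11  q11 
   q8    q11  q12  q12 
   q9    q12   q0   q0 
   q10    q2  q13  q13 
   q11   q13  q14  q14 
   q12   q14   q1   q1 
   q13    q5  q15  q15 
   q14   q15   q3   q3 
 * q15    q9   q6   q6 
(> = start, * = accepting)

start=q0; accept=q15; q0-a>q1; q0-b>q2; q0-c>q2; q1-a>q3; q1-b>q4; q1-c>q4; q2-a>q4; q2-b>q5; q2-c>q5; q3-a>q6; q3-b>q7; q3-c>q7; q4-a>q7; q4-b>q8; q4-c>q8; q5-a>q8; q5-b>q9; q5-c>q9; q6-a>q0; q6-b>q10; q6-c>q10; q7-a>q10; q7-b>q11; q7-c>q11; q8-a>q11; q8-b>q12; q8-c>q12; q9-a>q12; q9-b>q0; q9-c>q0; q10-a>q2; q10-b>q13; q10-c>q13; q11-a>q13; q11-b>q14; q11-c>q14; q12-a>q14; q12-b>q1; q12-c>q1; q13-a>q5; q13-b>q15; q13-c>q15; q14-a>q15; q14-b>q3; q14-c>q3; q15-a>q9; q15-b>q6; q15-c>q6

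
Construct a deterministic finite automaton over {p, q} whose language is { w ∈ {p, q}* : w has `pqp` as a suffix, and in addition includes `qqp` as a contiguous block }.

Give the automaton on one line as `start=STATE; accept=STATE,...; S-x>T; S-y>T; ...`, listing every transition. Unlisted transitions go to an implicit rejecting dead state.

start=s0; accept=s8; s0-p>s1; s0-q>s2; s1-p>s1; s1-q>s3; s2-p>s1; s2-q>s4; s3-p>s5; s3-q>s4; s4-p>s6; s4-q>s4; s5-p>s1; s5-q>s3; s6-p>s6; s6-q>s7; s7-p>s8; s7-q>s9; s8-p>s6; s8-q>s7; s9-p>s6; s9-q>s9

Build one automaton per condition and run them in lockstep. One (4 states) tracks how much of the suffix `pqp` has currently been matched; the other (4 states) tracks whether and how much of `qqp` has been seen. Each combined state is a pair, one component from each; accept when both components accept.
10 states suffice.
        p   q  
>  s0   s1  s2 
   s1   s1  s3 
   s2   s1  s4 
   s3   s5  s4 
   s4   s6  s4 
   s5   s1  s3 
   s6   s6  s7 
   s7   s8  s9 
 * s8   s6  s7 
   s9   s6  s9 
(> = start, * = accepting)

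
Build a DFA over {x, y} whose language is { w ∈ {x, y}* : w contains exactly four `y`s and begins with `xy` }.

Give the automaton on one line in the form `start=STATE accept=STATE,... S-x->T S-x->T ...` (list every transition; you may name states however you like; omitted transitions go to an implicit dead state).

Handle the two conditions separately and then intersect. One (6 states) tracks the count of `y`s, saturating at 5; the other (4 states) tracks whether the input so far still matches the prefix `xy`. Each combined state is a pair, one component from each; accept when both components accept.
With 13 states:
          x    y  
>  s0     s1   s2 
   s1     s3   s4 
   s2     s2   s5 
   s3     s3   s2 
   s4     s4   s6 
   s5     s5   s7 
   s6     s6   s8 
   s7     s7   s9 
   s8     s8  s10 
   s9     s9  s11 
 * s10   s10  s12 
   s11   s11  s11 
   s12   s12  s12 
(> = start, * = accepting)

start=s0 accept=s10 s0-x->s1 s0-y->s2 s1-x->s3 s1-y->s4 s2-x->s2 s2-y->s5 s3-x->s3 s3-y->s2 s4-x->s4 s4-y->s6 s5-x->s5 s5-y->s7 s6-x->s6 s6-y->s8 s7-x->s7 s7-y->s9 s8-x->s8 s8-y->s10 s9-x->s9 s9-y->s11 s10-x->s10 s10-y->s12 s11-x->s11 s11-y->s11 s12-x->s12 s12-y->s12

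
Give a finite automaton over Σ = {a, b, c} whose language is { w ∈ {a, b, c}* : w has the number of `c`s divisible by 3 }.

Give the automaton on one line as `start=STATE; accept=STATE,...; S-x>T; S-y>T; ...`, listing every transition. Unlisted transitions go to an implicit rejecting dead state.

The only thing that matters is how many `c`s have appeared, reduced mod 3. Use one state per residue: q0 for 0, …, q2 for 2. Reading `c` moves to the next residue; anything else stays put. q0 is accepting.
3 states suffice.
        a   b   c  
>* q0   q0  q0  q1 
   q1   q1  q1  q2 
   q2   q2  q2  q0 
(> = start, * = accepting)

start=q0; accept=q0; q0-a>q0; q0-b>q0; q0-c>q1; q1-a>q1; q1-b>q1; q1-c>q2; q2-a>q2; q2-b>q2; q2-c>q0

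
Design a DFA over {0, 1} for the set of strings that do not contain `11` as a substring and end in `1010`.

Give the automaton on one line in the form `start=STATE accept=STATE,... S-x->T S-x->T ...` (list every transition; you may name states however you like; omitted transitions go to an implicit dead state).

Build one automaton per condition and run them in lockstep. One (3 states) tracks partial matches of the forbidden pattern `11`; the other (5 states) tracks how much of the suffix `1010` has currently been matched. Each combined state is a pair, one component from each; accept when both components accept. Equivalent product states are then merged.
6 states suffice.
        0   1  
>  s0   s0  s1 
   s1   s2  s3 
   s2   s0  s4 
   s3   s3  s3 
   s4   s5  s3 
 * s5   s0  s4 
(> = start, * = accepting)

start=s0 accept=s5 s0-0->s0 s0-1->s1 s1-0->s2 s1-1->s3 s2-0->s0 s2-1->s4 s3-0->s3 s3-1->s3 s4-0->s5 s4-1->s3 s5-0->s0 s5-1->s4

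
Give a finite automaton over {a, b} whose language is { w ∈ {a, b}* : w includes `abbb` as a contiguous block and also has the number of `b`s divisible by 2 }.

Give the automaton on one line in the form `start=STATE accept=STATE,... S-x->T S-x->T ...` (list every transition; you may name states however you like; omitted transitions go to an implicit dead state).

Run two small machines in parallel and take their product. One (5 states) tracks whether and how much of `abbb` has been seen; the other (2 states) tracks the count of `b`s modulo 2. Each combined state is a pair, one component from each; accept when both components accept.
        a   b  
>  q0   q1  q2 
   q1   q1  q3 
   q2   q4  q0 
   q3   q4  q5 
   q4   q4  q6 
   q5   q1  q7 
   q6   q1  q8 
   q7   q7  q9 
   q8   q4  q9 
 * q9   q9  q7 
(> = start, * = accepting)

start=q0 accept=q9 q0-a->q1 q0-b->q2 q1-a->q1 q1-b->q3 q2-a->q4 q2-b->q0 q3-a->q4 q3-b->q5 q4-a->q4 q4-b->q6 q5-a->q1 q5-b->q7 q6-a->q1 q6-b->q8 q7-a->q7 q7-b->q9 q8-a->q4 q8-b->q9 q9-a->q9 q9-b->q7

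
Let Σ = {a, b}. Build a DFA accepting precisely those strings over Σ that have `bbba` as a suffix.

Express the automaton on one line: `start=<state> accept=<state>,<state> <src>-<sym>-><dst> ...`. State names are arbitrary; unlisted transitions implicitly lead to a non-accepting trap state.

Remember how much of `bbba` the current input suffix matches. State q0 means no match yet; q1 means the last symbol is `b`; q2 means the last 2 symbols are `bb`; q3 means the last 3 symbols are `bbb`; q4 means the last 4 symbols are `bbba`. Only q4 accepts. On a mismatch, fall back to the longest proper suffix that is still a prefix of `bbba`.
A 5-state machine:
        a   b  
>  q0   q0  q1 
   q1   q0  q2 
   q2   q0  q3 
   q3   q4  q3 
 * q4   q0  q1 
(> = start, * = accepting)

start=q0 accept=q4 q0-a->q0 q0-b->q1 q1-a->q0 q1-b->q2 q2-a->q0 q2-b->q3 q3-a->q4 q3-b->q3 q4-a->q0 q4-b->q1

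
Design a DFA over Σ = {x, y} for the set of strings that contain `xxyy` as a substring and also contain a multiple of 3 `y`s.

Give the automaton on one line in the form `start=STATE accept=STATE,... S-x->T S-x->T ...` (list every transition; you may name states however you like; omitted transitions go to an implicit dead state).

start=s0 accept=s12 s0-x->s1 s0-y->s2 s1-x->s3 s1-y->s2 s2-x->s4 s2-y->s5 s3-x->s3 s3-y->s6 s4-x->s7 s4-y->s5 s5-x->s8 s5-y->s0 s6-x->s4 s6-y->s9 s7-x->s7 s7-y->s10 s8-x->s11 s8-y->s0 s9-x->s9 s9-y->s12 s10-x->s8 s10-y->s12 s11-x->s11 s11-y->s13 s12-x->s12 s12-y->s14 s13-x->s1 s13-y->s14 s14-x->s14 s14-y->s9

Handle the two conditions separately and then intersect. The first has 5 states tracking whether and how much of `xxyy` has been seen; the second has 3 states tracking the count of `y`s modulo 3. A product state is a pair (one from each), accepting exactly when both do.
15 states suffice.
          x    y  
>  s0     s1   s2 
   s1     s3   s2 
   s2     s4   s5 
   s3     s3   s6 
   s4     s7   s5 
   s5     s8   s0 
   s6     s4   s9 
   s7     s7  s10 
   s8    s11   s0 
   s9     s9  s12 
   s10    s8  s12 
   s11   s11  s13 
 * s12   s12  s14 
   s13    s1  s14 
   s14   s14   s9 
(> = start, * = accepting)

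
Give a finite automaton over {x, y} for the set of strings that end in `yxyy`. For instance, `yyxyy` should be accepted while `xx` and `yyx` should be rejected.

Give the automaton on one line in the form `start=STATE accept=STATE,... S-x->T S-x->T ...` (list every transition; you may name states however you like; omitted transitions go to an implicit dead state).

start=S0 accept=S4 S0-x->S0 S0-y->S1 S1-x->S2 S1-y->S1 S2-x->S0 S2-y->S3 S3-x->S2 S3-y->S4 S4-x->S2 S4-y->S1

Let each state record the length of the longest suffix of the input read so far that is also a prefix of `yxyy`. S1 means the last symbol is `y`; S2 means the last 2 symbols are `yx`; S3 means the last 3 symbols are `yxy`; S4 means the last 4 symbols are `yxyy`. Accept only at S4, where the string currently ends in `yxyy`.
        x   y  
>  S0   S0  S1 
   S1   S2  S1 
   S2   S0  S3 
   S3   S2  S4 
 * S4   S2  S1 
(> = start, * = accepting)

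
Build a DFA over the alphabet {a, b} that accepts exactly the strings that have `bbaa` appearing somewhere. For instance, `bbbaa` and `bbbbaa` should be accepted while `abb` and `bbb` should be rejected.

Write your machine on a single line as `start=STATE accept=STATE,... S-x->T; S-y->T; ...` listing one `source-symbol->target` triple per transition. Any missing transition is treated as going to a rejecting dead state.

start=q0; accept=q4; q0-a->q0; q0-b->q1; q1-a->q0; q1-b->q2; q2-a->q3; q2-b->q2; q3-a->q4; q3-b->q1; q4-a->q4; q4-b->q4

States q0..q3 record the length of the longest prefix of `bbaa` that matches the current input suffix. Reaching q4 means `bbaa` has been seen, and we stay there forever. Accept from q4.
With 5 states:
        a   b  
>  q0   q0  q1 
   q1   q0  q2 
   q2   q3  q2 
   q3   q4  q1 
 * q4   q4  q4 
(> = start, * = accepting)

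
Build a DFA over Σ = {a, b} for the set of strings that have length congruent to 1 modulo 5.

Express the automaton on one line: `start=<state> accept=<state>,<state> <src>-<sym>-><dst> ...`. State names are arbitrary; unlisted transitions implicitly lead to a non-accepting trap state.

start=S0 accept=S1 S0-a->S1 S0-b->S1 S1-a->S2 S1-b->S2 S2-a->S3 S2-b->S3 S3-a->S4 S3-b->S4 S4-a->S0 S4-b->S0

Only the length mod 5 matters, so use a 5-cycle: from any state, every input symbol moves to the next state, wrapping S4 back to S0. Mark S1 accepting.
With 5 states:
        a   b  
>  S0   S1  S1 
 * S1   S2  S2 
   S2   S3  S3 
   S3   S4  S4 
   S4   S0  S0 
(> = start, * = accepting)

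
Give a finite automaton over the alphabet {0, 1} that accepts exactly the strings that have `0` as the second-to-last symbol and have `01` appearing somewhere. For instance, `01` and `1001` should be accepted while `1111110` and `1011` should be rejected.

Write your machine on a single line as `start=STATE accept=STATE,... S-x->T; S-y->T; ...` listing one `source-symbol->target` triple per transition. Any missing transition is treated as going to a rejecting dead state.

start=q0; accept=q2,q5; q0-0->q1; q0-1->q0; q1-0->q1; q1-1->q2; q2-0->q3; q2-1->q4; q3-0->q5; q3-1->q2; q4-0->q3; q4-1->q4; q5-0->q5; q5-1->q2

Run two small machines in parallel and take their product. One (7 states) tracks the last 2 symbols read; the other (3 states) tracks whether and how much of `01` has been seen. Each combined state is a pair, one component from each; accept when both components accept. After merging equivalent states the machine shrinks.
        0   1  
>  q0   q1  q0 
   q1   q1  q2 
 * q2   q3  q4 
   q3   q5  q2 
   q4   q3  q4 
 * q5   q5  q2 
(> = start, * = accepting)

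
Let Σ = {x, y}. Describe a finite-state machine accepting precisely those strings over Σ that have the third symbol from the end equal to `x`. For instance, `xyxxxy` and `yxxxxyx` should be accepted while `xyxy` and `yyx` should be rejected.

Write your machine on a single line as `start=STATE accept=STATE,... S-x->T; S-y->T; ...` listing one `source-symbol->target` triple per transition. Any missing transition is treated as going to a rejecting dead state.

start=A; accept=H,I,J,K; A-x->B; A-y->C; B-x->D; B-y->E; C-x->F; C-y->G; D-x->H; D-y->I; E-x->J; E-y->K; F-x->L; F-y->M; G-x->N; G-y->O; H-x->H; H-y->I; I-x->J; I-y->K; J-x->L; J-y->M; K-x->N; K-y->O; L-x->H; L-y->I; M-x->J; M-y->K; N-x->L; N-y->M; O-x->N; O-y->O

A DFA must remember the last 3 symbols (since which symbol is third-to-last isn't known until the input ends). Use one state per possible window of the last ≤3 symbols; accept from those whose window starts with `x`.
A 15-state machine:
       x  y 
>  A   B  C 
   B   D  E 
   C   F  G 
   D   H  I 
   E   J  K 
   F   L  M 
   G   N  O 
 * H   H  I 
 * I   J  K 
 * J   L  M 
 * K   N  O 
   L   H  I 
   M   J  K 
   N   L  M 
   O   N  O 
(> = start, * = accepting)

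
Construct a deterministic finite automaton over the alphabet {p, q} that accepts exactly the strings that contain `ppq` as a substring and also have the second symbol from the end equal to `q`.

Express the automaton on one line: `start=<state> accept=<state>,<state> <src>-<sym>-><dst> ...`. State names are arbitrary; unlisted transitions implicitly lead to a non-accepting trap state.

start=A accept=E,F A-p->B A-q->A B-p->C B-q->A C-p->C C-q->D D-p->E D-q->F E-p->C E-q->D F-p->E F-q->F

Run two small machines in parallel and take their product. The first has 4 states tracking whether and how much of `ppq` has been seen; the second has 7 states tracking the last 2 symbols read. A product state is a pair (one from each), accepting exactly when both do. Minimizing collapses redundant product states.
6 states suffice.
       p  q 
>  A   B  A 
   B   C  A 
   C   C  D 
   D   E  F 
 * E   C  D 
 * F   E  F 
(> = start, * = accepting)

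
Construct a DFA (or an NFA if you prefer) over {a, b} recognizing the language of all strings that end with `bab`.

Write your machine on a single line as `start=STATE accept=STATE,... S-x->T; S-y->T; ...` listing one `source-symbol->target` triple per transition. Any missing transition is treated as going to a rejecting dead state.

Let each state record the length of the longest suffix of the input read so far that is also a prefix of `bab`. q1 means the last symbol is `b`; q2 means the last 2 symbols are `ba`; q3 means the last 3 symbols are `bab`. Accept only at q3, where the string currently ends in `bab`.
With 4 states:
        a   b  
>  q0   q0  q1 
   q1   q2  q1 
   q2   q0  q3 
 * q3   q2  q1 
(> = start, * = accepting)

start=q0; accept=q3; q0-a->q0; q0-b->q1; q1-a->q2; q1-b->q1; q2-a->q0; q2-b->q3; q3-a->q2; q3-b->q1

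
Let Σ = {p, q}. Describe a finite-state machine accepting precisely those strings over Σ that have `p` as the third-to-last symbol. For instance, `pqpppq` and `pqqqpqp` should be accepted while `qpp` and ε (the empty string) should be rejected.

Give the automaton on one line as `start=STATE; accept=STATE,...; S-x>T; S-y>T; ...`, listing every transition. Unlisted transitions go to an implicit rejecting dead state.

start=S0; accept=S7,S8,S9,S10; S0-p>S1; S0-q>S2; S1-p>S3; S1-q>S4; S2-p>S5; S2-q>S6; S3-p>S7; S3-q>S8; S4-p>S9; S4-q>S10; S5-p>S11; S5-q>S12; S6-p>S13; S6-q>S14; S7-p>S7; S7-q>S8; S8-p>S9; S8-q>S10; S9-p>S11; S9-q>S12; S10-p>S13; S10-q>S14; S11-p>S7; S11-q>S8; S12-p>S9; S12-q>S10; S13-p>S11; S13-q>S12; S14-p>S13; S14-q>S14

A DFA must remember the last 3 symbols (since which symbol is third-to-last isn't known until the input ends). Use one state per possible window of the last ≤3 symbols; accept from those whose window starts with `p`.
15 states suffice.
          p    q  
>  S0     S1   S2 
   S1     S3   S4 
   S2     S5   S6 
   S3     S7   S8 
   S4     S9  S10 
   S5    S11  S12 
   S6    S13  S14 
 * S7     S7   S8 
 * S8     S9  S10 
 * S9    S11  S12 
 * S10   S13  S14 
   S11    S7   S8 
   S12    S9  S10 
   S13   S11  S12 
   S14   S13  S14 
(> = start, * = accepting)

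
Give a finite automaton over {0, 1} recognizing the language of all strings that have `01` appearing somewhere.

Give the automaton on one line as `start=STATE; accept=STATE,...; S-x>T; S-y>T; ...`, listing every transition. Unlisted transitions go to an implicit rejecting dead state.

Track how much of `01` has been matched so far: state S0 is no progress, S2 is the absorbing accept state reached once `01` has occurred. Intermediate states record partial matches; on a mismatch, fall back to the longest reusable overlap.
With 3 states:
        0   1  
>  S0   S1  S0 
   S1   S1  S2 
 * S2   S2  S2 
(> = start, * = accepting)

start=S0; accept=S2; S0-0>S1; S0-1>S0; S1-0>S1; S1-1>S2; S2-0>S2; S2-1>S2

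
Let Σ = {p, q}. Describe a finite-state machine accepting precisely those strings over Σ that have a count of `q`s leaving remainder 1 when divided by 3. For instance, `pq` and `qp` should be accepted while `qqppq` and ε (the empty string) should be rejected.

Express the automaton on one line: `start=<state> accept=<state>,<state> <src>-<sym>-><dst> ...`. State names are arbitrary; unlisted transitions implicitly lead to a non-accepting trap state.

Keep the running count of `q`s modulo 3: each `q` advances along the cycle S0 → S1 → S2 → S0 while other symbols loop. Accept at S1.
        p   q  
>  S0   S0  S1 
 * S1   S1  S2 
   S2   S2  S0 
(> = start, * = accepting)

start=S0 accept=S1 S0-p->S0 S0-q->S1 S1-p->S1 S1-q->S2 S2-p->S2 S2-q->S0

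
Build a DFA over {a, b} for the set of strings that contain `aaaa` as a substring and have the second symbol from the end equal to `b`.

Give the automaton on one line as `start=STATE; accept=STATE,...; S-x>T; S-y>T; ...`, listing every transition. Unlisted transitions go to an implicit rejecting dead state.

start=s0; accept=s6,s7; s0-a>s1; s0-b>s0; s1-a>s2; s1-b>s0; s2-a>s3; s2-b>s0; s3-a>s4; s3-b>s0; s4-a>s4; s4-b>s5; s5-a>s6; s5-b>s7; s6-a>s4; s6-b>s5; s7-a>s6; s7-b>s7

Build one automaton per condition and run them in lockstep. The first has 5 states tracking whether and how much of `aaaa` has been seen; the second has 7 states tracking the last 2 symbols read. A product state is a pair (one from each), accepting exactly when both do. Equivalent product states are then merged.
With 8 states:
        a   b  
>  s0   s1  s0 
   s1   s2  s0 
   s2   s3  s0 
   s3   s4  s0 
   s4   s4  s5 
   s5   s6  s7 
 * s6   s4  s5 
 * s7   s6  s7 
(> = start, * = accepting)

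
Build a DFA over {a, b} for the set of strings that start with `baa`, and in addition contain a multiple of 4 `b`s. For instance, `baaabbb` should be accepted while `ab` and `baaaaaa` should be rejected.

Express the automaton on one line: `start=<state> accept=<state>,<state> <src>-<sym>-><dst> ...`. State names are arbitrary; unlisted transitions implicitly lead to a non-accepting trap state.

Build one automaton per condition and run them in lockstep. One (5 states) tracks whether the input so far still matches the prefix `baa`; the other (4 states) tracks the count of `b`s modulo 4. Each combined state is a pair, one component from each; accept when both components accept. Minimizing collapses redundant product states.
An 8-state machine:
        a   b  
>  s0   s1  s2 
   s1   s1  s1 
   s2   s3  s1 
   s3   s4  s1 
   s4   s4  s5 
   s5   s5  s6 
   s6   s6  s7 
 * s7   s7  s4 
(> = start, * = accepting)

start=s0 accept=s7 s0-a->s1 s0-b->s2 s1-a->s1 s1-b->s1 s2-a->s3 s2-b->s1 s3-a->s4 s3-b->s1 s4-a->s4 s4-b->s5 s5-a->s5 s5-b->s6 s6-a->s6 s6-b->s7 s7-a->s7 s7-b->s4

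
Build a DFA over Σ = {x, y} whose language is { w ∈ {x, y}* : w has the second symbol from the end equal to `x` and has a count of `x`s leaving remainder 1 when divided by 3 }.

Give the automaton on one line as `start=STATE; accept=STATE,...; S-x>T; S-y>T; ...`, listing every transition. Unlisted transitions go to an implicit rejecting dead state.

Build one automaton per condition and run them in lockstep. One (7 states) tracks the last 2 symbols read; the other (3 states) tracks the count of `x`s modulo 3. Each combined state is a pair, one component from each; accept when both components accept. Equivalent product states are then merged.
        x   y  
>  s0   s1  s0 
   s1   s2  s3 
   s2   s4  s2 
 * s3   s2  s5 
   s4   s6  s0 
   s5   s2  s5 
 * s6   s2  s3 
(> = start, * = accepting)

start=s0; accept=s3,s6; s0-x>s1; s0-y>s0; s1-x>s2; s1-y>s3; s2-x>s4; s2-y>s2; s3-x>s2; s3-y>s5; s4-x>s6; s4-y>s0; s5-x>s2; s5-y>s5; s6-x>s2; s6-y>s3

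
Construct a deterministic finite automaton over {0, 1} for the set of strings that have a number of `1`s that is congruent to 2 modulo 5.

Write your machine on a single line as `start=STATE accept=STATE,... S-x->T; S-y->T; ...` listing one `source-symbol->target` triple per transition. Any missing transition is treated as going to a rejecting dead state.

start=S0; accept=S2; S0-0->S0; S0-1->S1; S1-0->S1; S1-1->S2; S2-0->S2; S2-1->S3; S3-0->S3; S3-1->S4; S4-0->S4; S4-1->S0

The only thing that matters is how many `1`s have appeared, reduced mod 5. Use one state per residue: S0 for 0, …, S4 for 4. Reading `1` moves to the next residue; anything else stays put. S2 is accepting.
With 5 states:
        0   1  
>  S0   S0  S1 
   S1   S1  S2 
 * S2   S2  S3 
   S3   S3  S4 
   S4   S4  S0 
(> = start, * = accepting)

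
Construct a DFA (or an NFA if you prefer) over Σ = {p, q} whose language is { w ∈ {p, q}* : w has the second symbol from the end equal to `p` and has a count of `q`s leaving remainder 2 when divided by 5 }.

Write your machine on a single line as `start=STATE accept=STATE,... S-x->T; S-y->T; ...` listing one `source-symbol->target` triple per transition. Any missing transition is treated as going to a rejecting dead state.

Handle the two conditions separately and then intersect. One (7 states) tracks the last 2 symbols read; the other (5 states) tracks the count of `q`s modulo 5. Each combined state is a pair, one component from each; accept when both components accept. Equivalent product states are then merged.
        p   q  
>  s0   s0  s1 
   s1   s2  s3 
   s2   s2  s4 
   s3   s5  s6 
 * s4   s5  s6 
   s5   s7  s6 
   s6   s6  s8 
 * s7   s7  s6 
   s8   s8  s0 
(> = start, * = accepting)

start=s0; accept=s4,s7; s0-p->s0; s0-q->s1; s1-p->s2; s1-q->s3; s2-p->s2; s2-q->s4; s3-p->s5; s3-q->s6; s4-p->s5; s4-q->s6; s5-p->s7; s5-q->s6; s6-p->s6; s6-q->s8; s7-p->s7; s7-q->s6; s8-p->s8; s8-q->s0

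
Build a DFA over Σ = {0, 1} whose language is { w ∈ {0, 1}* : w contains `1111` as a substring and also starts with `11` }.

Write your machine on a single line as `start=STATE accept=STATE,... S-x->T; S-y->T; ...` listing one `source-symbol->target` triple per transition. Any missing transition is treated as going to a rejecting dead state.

Build one automaton per condition and run them in lockstep. One (5 states) tracks whether and how much of `1111` has been seen; the other (4 states) tracks whether the input so far still matches the prefix `11`. Each combined state is a pair, one component from each; accept when both components accept. Minimizing collapses redundant product states.
        0   1  
>  s0   s1  s2 
   s1   s1  s1 
   s2   s1  s3 
   s3   s4  s5 
   s4   s4  s6 
   s5   s4  s7 
   s6   s4  s3 
 * s7   s7  s7 
(> = start, * = accepting)

start=s0; accept=s7; s0-0->s1; s0-1->s2; s1-0->s1; s1-1->s1; s2-0->s1; s2-1->s3; s3-0->s4; s3-1->s5; s4-0->s4; s4-1->s6; s5-0->s4; s5-1->s7; s6-0->s4; s6-1->s3; s7-0->s7; s7-1->s7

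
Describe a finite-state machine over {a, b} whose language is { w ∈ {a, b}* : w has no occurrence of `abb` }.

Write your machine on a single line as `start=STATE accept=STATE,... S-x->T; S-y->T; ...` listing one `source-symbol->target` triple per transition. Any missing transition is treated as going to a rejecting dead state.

Track partial matches of the forbidden pattern `abb`. State S3 is a dead state reached once `abb` has occurred; every other state accepts. S0 means no part of `abb` is currently matched.
4 states suffice.
        a   b  
>* S0   S1  S0 
 * S1   S1  S2 
 * S2   S1  S3 
   S3   S3  S3 
(> = start, * = accepting)

start=S0; accept=S0,S1,S2; S0-a->S1; S0-b->S0; S1-a->S1; S1-b->S2; S2-a->S1; S2-b->S3; S3-a->S3; S3-b->S3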